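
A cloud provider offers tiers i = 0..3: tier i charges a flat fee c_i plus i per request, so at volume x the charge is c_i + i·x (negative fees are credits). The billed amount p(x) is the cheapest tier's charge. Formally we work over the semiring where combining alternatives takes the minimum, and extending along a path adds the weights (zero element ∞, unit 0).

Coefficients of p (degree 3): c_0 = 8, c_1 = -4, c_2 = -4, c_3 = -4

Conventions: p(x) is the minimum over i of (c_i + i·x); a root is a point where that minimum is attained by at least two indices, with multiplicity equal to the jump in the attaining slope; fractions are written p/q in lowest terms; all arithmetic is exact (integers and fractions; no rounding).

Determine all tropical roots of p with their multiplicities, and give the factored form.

hull edge (i=0, c=8) to (i=1, c=-4): slope -12, span 1
hull edge (i=1, c=-4) to (i=3, c=-4): slope 0, span 2
Factored form: p(x) = -4 ⊗ (x ⊕ 0) ⊗ (x ⊕ 0) ⊗ (x ⊕ 12)
Answer: roots = 0 (mult 2), 12 (mult 1)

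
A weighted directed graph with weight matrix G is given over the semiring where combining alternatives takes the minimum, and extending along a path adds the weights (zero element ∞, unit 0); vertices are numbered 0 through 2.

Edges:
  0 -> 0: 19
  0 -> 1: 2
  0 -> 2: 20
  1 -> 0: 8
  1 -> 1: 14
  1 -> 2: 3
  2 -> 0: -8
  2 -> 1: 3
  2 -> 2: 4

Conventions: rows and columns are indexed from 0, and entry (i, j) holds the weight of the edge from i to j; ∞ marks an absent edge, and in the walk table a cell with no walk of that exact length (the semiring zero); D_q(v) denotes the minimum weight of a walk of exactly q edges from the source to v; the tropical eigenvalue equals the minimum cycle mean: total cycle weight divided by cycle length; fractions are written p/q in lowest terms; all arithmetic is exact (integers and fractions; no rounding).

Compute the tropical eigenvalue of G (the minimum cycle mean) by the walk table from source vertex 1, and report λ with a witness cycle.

q=0: [∞, 0, ∞]
q=1: [8, 14, 3]
q=2: [-5, 6, 7]
q=3: [-1, -3, 9]
Optimal cycle mean attained by: cycle 0->1->2->0, total 2 + 3 + (-8), length 3.
Answer: λ = -1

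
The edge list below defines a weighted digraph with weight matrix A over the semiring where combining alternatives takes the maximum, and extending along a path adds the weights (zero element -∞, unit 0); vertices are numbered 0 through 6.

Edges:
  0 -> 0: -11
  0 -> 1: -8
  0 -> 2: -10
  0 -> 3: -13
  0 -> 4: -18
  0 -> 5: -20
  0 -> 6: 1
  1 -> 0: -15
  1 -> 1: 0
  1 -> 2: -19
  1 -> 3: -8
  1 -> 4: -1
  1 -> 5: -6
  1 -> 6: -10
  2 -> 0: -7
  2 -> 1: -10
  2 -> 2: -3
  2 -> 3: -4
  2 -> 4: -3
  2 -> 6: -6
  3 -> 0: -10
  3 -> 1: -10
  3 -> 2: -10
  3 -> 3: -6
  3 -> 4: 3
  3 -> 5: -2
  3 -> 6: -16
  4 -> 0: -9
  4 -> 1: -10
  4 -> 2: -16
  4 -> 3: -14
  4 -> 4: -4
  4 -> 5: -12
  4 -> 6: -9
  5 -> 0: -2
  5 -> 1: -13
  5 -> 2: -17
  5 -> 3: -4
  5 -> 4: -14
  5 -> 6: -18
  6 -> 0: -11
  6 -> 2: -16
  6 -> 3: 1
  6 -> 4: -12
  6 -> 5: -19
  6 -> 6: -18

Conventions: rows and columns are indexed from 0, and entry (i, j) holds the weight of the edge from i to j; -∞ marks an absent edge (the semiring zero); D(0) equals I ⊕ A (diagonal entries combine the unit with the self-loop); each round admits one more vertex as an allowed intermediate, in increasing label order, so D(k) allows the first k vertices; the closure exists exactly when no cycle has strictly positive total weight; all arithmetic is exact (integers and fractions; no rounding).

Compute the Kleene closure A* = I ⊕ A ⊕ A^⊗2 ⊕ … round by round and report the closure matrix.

D(0):
  [0, -8, -10, -13, -18, -20, 1]
  [-15, 0, -19, -8, -1, -6, -10]
  [-7, -10, 0, -4, -3, -∞, -6]
  [-10, -10, -10, 0, 3, -2, -16]
  [-9, -10, -16, -14, 0, -12, -9]
  [-2, -13, -17, -4, -14, 0, -18]
  [-11, -∞, -16, 1, -12, -19, 0]
D(1):
  [0, -8, -10, -13, -18, -20, 1]
  [-15, 0, -19, -8, -1, -6, -10]
  [-7, -10, 0, -4, -3, -27, -6]
  [-10, -10, -10, 0, 3, -2, -9]
  [-9, -10, -16, -14, 0, -12, -8]
  [-2, -10, -12, -4, -14, 0, -1]
  [-11, -19, -16, 1, -12, -19, 0]
D(2):
  [0, -8, -10, -13, -9, -14, 1]
  [-15, 0, -19, -8, -1, -6, -10]
  [-7, -10, 0, -4, -3, -16, -6]
  [-10, -10, -10, 0, 3, -2, -9]
  [-9, -10, -16, -14, 0, -12, -8]
  [-2, -10, -12, -4, -11, 0, -1]
  [-11, -19, -16, 1, -12, -19, 0]
D(3):
  [0, -8, -10, -13, -9, -14, 1]
  [-15, 0, -19, -8, -1, -6, -10]
  [-7, -10, 0, -4, -3, -16, -6]
  [-10, -10, -10, 0, 3, -2, -9]
  [-9, -10, -16, -14, 0, -12, -8]
  [-2, -10, -12, -4, -11, 0, -1]
  [-11, -19, -16, 1, -12, -19, 0]
D(4):
  [0, -8, -10, -13, -9, -14, 1]
  [-15, 0, -18, -8, -1, -6, -10]
  [-7, -10, 0, -4, -1, -6, -6]
  [-10, -10, -10, 0, 3, -2, -9]
  [-9, -10, -16, -14, 0, -12, -8]
  [-2, -10, -12, -4, -1, 0, -1]
  [-9, -9, -9, 1, 4, -1, 0]
D(5):
  [0, -8, -10, -13, -9, -14, 1]
  [-10, 0, -17, -8, -1, -6, -9]
  [-7, -10, 0, -4, -1, -6, -6]
  [-6, -7, -10, 0, 3, -2, -5]
  [-9, -10, -16, -14, 0, -12, -8]
  [-2, -10, -12, -4, -1, 0, -1]
  [-5, -6, -9, 1, 4, -1, 0]
D(6):
  [0, -8, -10, -13, -9, -14, 1]
  [-8, 0, -17, -8, -1, -6, -7]
  [-7, -10, 0, -4, -1, -6, -6]
  [-4, -7, -10, 0, 3, -2, -3]
  [-9, -10, -16, -14, 0, -12, -8]
  [-2, -10, -12, -4, -1, 0, -1]
  [-3, -6, -9, 1, 4, -1, 0]
D(7):
  [0, -5, -8, 2, 5, 0, 1]
  [-8, 0, -16, -6, -1, -6, -7]
  [-7, -10, 0, -4, -1, -6, -6]
  [-4, -7, -10, 0, 3, -2, -3]
  [-9, -10, -16, -7, 0, -9, -8]
  [-2, -7, -10, 0, 3, 0, -1]
  [-3, -6, -9, 1, 4, -1, 0]
Answer: A* = [[0, -5, -8, 2, 5, 0, 1], [-8, 0, -16, -6, -1, -6, -7], [-7, -10, 0, -4, -1, -6, -6], [-4, -7, -10, 0, 3, -2, -3], [-9, -10, -16, -7, 0, -9, -8], [-2, -7, -10, 0, 3, 0, -1], [-3, -6, -9, 1, 4, -1, 0]]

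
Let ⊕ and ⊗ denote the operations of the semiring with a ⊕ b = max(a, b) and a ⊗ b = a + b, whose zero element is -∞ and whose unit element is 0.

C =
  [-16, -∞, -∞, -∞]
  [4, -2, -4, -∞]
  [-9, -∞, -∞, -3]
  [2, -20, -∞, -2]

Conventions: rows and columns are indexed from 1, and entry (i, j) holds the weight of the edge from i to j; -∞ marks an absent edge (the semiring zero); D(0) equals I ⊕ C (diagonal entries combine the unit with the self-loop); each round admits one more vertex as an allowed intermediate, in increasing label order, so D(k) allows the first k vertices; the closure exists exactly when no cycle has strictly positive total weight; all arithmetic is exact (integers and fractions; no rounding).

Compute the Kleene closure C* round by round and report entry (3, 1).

D(0):
  [0, -∞, -∞, -∞]
  [4, 0, -4, -∞]
  [-9, -∞, 0, -3]
  [2, -20, -∞, 0]
D(1):
  [0, -∞, -∞, -∞]
  [4, 0, -4, -∞]
  [-9, -∞, 0, -3]
  [2, -20, -∞, 0]
D(2):
  [0, -∞, -∞, -∞]
  [4, 0, -4, -∞]
  [-9, -∞, 0, -3]
  [2, -20, -24, 0]
D(3):
  [0, -∞, -∞, -∞]
  [4, 0, -4, -7]
  [-9, -∞, 0, -3]
  [2, -20, -24, 0]
D(4):
  [0, -∞, -∞, -∞]
  [4, 0, -4, -7]
  [-1, -23, 0, -3]
  [2, -20, -24, 0]
Answer: C*[3][1] = -1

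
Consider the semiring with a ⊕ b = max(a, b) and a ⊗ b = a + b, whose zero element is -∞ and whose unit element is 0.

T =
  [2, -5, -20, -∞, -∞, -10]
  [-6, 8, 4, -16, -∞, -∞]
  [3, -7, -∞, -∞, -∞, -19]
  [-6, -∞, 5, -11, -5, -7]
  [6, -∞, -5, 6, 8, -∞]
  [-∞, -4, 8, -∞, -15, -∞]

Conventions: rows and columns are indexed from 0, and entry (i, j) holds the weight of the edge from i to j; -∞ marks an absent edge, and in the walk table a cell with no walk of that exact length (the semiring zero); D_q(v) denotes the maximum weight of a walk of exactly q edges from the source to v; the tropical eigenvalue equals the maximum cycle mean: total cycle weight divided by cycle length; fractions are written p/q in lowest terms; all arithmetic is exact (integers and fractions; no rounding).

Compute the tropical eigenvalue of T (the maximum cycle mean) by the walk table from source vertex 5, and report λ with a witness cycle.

q=0: [-∞, -∞, -∞, -∞, -∞, 0]
q=1: [-∞, -4, 8, -∞, -15, -∞]
q=2: [11, 4, 0, -9, -7, -11]
q=3: [13, 12, 8, -1, 1, 1]
q=4: [15, 20, 16, 7, 9, 3]
q=5: [19, 28, 24, 15, 17, 5]
q=6: [27, 36, 32, 23, 25, 9]
Optimal cycle mean attained by: cycle 1->1, total 8, length 1.
Answer: λ = 8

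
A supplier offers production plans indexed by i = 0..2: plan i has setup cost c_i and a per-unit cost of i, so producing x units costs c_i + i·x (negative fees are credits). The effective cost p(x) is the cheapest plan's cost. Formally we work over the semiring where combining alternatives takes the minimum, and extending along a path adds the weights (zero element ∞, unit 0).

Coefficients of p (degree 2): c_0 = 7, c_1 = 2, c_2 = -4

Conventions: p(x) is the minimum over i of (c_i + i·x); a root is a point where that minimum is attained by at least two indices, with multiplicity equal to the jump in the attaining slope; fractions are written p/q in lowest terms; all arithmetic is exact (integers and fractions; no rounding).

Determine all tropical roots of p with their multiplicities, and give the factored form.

hull edge (i=0, c=7) to (i=2, c=-4): slope -11/2, span 2
Factored form: p(x) = -4 ⊗ (x ⊕ 11/2) ⊗ (x ⊕ 11/2)
Answer: roots = 11/2 (mult 2)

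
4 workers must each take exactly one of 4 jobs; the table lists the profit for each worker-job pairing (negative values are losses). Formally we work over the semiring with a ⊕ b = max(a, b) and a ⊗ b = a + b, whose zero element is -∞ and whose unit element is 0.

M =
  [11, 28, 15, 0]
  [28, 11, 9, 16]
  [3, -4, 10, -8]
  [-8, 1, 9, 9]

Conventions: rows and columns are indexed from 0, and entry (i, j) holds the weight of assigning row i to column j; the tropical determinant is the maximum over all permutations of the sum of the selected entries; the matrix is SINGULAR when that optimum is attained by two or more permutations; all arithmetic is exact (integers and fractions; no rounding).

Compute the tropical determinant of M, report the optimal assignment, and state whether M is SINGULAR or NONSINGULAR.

σ = (0, 1, 2, 3): 11 + 11 + 10 + 9 = 41
σ = (0, 1, 3, 2): 11 + 11 + (-8) + 9 = 23
σ = (0, 2, 1, 3): 11 + 9 + (-4) + 9 = 25
σ = (0, 2, 3, 1): 11 + 9 + (-8) + 1 = 13
σ = (0, 3, 1, 2): 11 + 16 + (-4) + 9 = 32
σ = (0, 3, 2, 1): 11 + 16 + 10 + 1 = 38
σ = (1, 0, 2, 3): 28 + 28 + 10 + 9 = 75
σ = (1, 0, 3, 2): 28 + 28 + (-8) + 9 = 57
σ = (1, 2, 0, 3): 28 + 9 + 3 + 9 = 49
σ = (1, 2, 3, 0): 28 + 9 + (-8) + (-8) = 21
σ = (1, 3, 0, 2): 28 + 16 + 3 + 9 = 56
σ = (1, 3, 2, 0): 28 + 16 + 10 + (-8) = 46
σ = (2, 0, 1, 3): 15 + 28 + (-4) + 9 = 48
σ = (2, 0, 3, 1): 15 + 28 + (-8) + 1 = 36
σ = (2, 1, 0, 3): 15 + 11 + 3 + 9 = 38
σ = (2, 1, 3, 0): 15 + 11 + (-8) + (-8) = 10
σ = (2, 3, 0, 1): 15 + 16 + 3 + 1 = 35
σ = (2, 3, 1, 0): 15 + 16 + (-4) + (-8) = 19
σ = (3, 0, 1, 2): 0 + 28 + (-4) + 9 = 33
σ = (3, 0, 2, 1): 0 + 28 + 10 + 1 = 39
σ = (3, 1, 0, 2): 0 + 11 + 3 + 9 = 23
σ = (3, 1, 2, 0): 0 + 11 + 10 + (-8) = 13
σ = (3, 2, 0, 1): 0 + 9 + 3 + 1 = 13
σ = (3, 2, 1, 0): 0 + 9 + (-4) + (-8) = -3
Optimal value attained by: σ = (1, 0, 2, 3).
Answer: det⊕(M) = 75; verdict: NONSINGULAR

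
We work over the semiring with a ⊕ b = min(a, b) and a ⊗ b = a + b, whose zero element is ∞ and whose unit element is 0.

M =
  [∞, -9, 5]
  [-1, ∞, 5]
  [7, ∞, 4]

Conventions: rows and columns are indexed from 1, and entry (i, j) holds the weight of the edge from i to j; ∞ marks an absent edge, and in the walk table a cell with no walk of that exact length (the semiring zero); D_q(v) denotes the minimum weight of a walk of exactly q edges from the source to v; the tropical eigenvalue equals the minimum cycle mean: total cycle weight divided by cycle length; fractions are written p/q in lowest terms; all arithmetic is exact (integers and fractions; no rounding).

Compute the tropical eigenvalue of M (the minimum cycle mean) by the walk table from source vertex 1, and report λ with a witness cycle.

q=0: [0, ∞, ∞]
q=1: [∞, -9, 5]
q=2: [-10, ∞, -4]
q=3: [3, -19, -5]
Optimal cycle mean attained by: cycle 1->2->1, total (-9) + (-1), length 2.
Answer: λ = -5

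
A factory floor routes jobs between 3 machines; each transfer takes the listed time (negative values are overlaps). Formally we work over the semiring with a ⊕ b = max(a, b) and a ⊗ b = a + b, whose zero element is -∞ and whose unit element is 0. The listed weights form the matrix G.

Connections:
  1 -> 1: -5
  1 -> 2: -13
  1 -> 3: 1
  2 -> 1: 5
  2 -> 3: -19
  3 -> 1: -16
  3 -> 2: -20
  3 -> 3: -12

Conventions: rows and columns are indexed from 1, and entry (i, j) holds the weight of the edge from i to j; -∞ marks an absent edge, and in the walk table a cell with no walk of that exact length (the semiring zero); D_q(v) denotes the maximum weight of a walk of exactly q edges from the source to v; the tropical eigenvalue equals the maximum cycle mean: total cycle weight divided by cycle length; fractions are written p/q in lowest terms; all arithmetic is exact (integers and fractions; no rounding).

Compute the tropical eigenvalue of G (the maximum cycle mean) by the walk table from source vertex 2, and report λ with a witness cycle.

q=0: [-∞, 0, -∞]
q=1: [5, -∞, -19]
q=2: [0, -8, 6]
q=3: [-3, -13, 1]
Optimal cycle mean attained by: cycle 1->2->1, total (-13) + 5, length 2.
Answer: λ = -4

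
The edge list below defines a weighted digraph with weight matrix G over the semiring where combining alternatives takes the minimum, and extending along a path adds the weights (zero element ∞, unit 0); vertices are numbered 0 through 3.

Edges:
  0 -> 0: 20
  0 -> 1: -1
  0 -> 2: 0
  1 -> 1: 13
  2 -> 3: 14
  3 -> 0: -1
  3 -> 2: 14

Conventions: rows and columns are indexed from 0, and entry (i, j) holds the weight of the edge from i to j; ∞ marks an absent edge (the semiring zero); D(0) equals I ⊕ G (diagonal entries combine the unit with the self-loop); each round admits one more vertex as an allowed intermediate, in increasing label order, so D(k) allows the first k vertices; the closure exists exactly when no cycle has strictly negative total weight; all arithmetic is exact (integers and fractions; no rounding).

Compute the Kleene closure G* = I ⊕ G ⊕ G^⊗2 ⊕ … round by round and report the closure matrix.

D(0):
  [0, -1, 0, ∞]
  [∞, 0, ∞, ∞]
  [∞, ∞, 0, 14]
  [-1, ∞, 14, 0]
D(1):
  [0, -1, 0, ∞]
  [∞, 0, ∞, ∞]
  [∞, ∞, 0, 14]
  [-1, -2, -1, 0]
D(2):
  [0, -1, 0, ∞]
  [∞, 0, ∞, ∞]
  [∞, ∞, 0, 14]
  [-1, -2, -1, 0]
D(3):
  [0, -1, 0, 14]
  [∞, 0, ∞, ∞]
  [∞, ∞, 0, 14]
  [-1, -2, -1, 0]
D(4):
  [0, -1, 0, 14]
  [∞, 0, ∞, ∞]
  [13, 12, 0, 14]
  [-1, -2, -1, 0]
Answer: G* = [[0, -1, 0, 14], [∞, 0, ∞, ∞], [13, 12, 0, 14], [-1, -2, -1, 0]]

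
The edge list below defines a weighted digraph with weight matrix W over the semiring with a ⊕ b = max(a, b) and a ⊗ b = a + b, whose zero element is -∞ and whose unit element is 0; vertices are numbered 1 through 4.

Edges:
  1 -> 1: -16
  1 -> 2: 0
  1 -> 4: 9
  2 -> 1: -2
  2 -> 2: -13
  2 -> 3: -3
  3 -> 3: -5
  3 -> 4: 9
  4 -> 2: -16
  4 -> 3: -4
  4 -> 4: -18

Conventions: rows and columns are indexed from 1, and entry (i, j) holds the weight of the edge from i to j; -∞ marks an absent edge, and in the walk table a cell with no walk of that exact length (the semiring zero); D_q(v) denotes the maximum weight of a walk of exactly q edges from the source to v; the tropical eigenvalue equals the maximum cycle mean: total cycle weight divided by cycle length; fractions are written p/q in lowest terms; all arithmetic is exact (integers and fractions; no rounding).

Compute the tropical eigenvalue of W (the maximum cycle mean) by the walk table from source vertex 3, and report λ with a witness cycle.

q=0: [-∞, -∞, 0, -∞]
q=1: [-∞, -∞, -5, 9]
q=2: [-∞, -7, 5, 4]
q=3: [-9, -12, 0, 14]
q=4: [-14, -2, 10, 9]
Optimal cycle mean attained by: cycle 3->4->3, total 9 + (-4), length 2.
Answer: λ = 5/2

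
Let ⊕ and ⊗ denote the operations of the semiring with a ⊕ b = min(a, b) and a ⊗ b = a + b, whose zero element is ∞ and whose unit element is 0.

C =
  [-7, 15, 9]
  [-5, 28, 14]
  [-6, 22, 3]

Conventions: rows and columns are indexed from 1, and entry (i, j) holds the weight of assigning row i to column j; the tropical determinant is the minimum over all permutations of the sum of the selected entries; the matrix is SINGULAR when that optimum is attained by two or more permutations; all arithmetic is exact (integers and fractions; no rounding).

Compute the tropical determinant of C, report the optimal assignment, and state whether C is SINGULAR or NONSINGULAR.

σ = (1, 2, 3): (-7) + 28 + 3 = 24
σ = (1, 3, 2): (-7) + 14 + 22 = 29
σ = (2, 1, 3): 15 + (-5) + 3 = 13
σ = (2, 3, 1): 15 + 14 + (-6) = 23
σ = (3, 1, 2): 9 + (-5) + 22 = 26
σ = (3, 2, 1): 9 + 28 + (-6) = 31
Optimal value attained by: σ = (2, 1, 3).
Answer: det⊕(C) = 13; verdict: NONSINGULAR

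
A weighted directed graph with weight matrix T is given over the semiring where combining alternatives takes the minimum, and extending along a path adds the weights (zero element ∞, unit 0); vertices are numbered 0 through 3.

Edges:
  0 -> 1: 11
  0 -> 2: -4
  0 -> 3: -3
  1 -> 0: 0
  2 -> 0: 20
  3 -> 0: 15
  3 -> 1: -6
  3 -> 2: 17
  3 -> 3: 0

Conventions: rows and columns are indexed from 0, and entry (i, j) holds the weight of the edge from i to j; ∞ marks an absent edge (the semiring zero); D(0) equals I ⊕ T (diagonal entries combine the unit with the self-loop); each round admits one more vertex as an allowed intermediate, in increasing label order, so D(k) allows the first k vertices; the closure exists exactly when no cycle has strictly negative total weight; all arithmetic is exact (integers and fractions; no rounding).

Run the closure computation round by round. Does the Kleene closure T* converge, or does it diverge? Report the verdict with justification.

D(0):
  [0, 11, -4, -3]
  [0, 0, ∞, ∞]
  [20, ∞, 0, ∞]
  [15, -6, 17, 0]
D(1):
  [0, 11, -4, -3]
  [0, 0, -4, -3]
  [20, 31, 0, 17]
  [15, -6, 11, 0]
Detection: at round 2, diagonal entry (3, 3) turns strictly negative.
Key observation: the cycle 3->1->0->3 has total weight (-6) + 0 + (-3), which is strictly negative.
Answer: DIVERGES — negative cycle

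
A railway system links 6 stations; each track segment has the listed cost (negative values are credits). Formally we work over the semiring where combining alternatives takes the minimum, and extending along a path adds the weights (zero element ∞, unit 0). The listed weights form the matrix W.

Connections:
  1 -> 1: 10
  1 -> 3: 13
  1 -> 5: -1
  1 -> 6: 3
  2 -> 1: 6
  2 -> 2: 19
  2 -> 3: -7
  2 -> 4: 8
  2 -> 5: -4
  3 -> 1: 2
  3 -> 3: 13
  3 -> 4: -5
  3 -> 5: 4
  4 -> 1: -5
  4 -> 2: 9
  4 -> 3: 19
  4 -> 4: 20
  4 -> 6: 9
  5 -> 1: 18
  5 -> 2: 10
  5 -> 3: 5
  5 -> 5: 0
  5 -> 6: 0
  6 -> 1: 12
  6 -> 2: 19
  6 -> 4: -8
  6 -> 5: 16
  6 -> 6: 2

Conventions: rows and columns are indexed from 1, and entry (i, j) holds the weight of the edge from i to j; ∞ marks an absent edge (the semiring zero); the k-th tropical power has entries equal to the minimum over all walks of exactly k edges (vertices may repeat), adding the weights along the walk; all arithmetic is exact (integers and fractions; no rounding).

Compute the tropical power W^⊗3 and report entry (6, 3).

W^⊗2:
  [15, 9, 4, -5, -1, -1]
  [-5, 6, 1, -12, -4, -4]
  [-10, 4, 9, 8, 1, 4]
  [5, 28, 2, 1, -6, -2]
  [7, 10, 3, -8, 0, 0]
  [-13, 1, 11, -6, 11, 1]
W^⊗3:
  [-10, 4, 2, -9, -1, -1]
  [-17, -3, -1, -12, -6, -4]
  [0, 11, -3, -4, -11, -7]
  [-4, 4, -1, -10, -6, -6]
  [-13, 1, 3, -8, 0, 0]
  [-11, 3, -6, -7, -14, -10]
Key observation: the optimum is the walk 6->4->2->3, with weight (-8) + 9 + (-7) = -6.
Optimal value attained by: walk 6->4->2->3.
Answer: (W^⊗3)[6][3] = -6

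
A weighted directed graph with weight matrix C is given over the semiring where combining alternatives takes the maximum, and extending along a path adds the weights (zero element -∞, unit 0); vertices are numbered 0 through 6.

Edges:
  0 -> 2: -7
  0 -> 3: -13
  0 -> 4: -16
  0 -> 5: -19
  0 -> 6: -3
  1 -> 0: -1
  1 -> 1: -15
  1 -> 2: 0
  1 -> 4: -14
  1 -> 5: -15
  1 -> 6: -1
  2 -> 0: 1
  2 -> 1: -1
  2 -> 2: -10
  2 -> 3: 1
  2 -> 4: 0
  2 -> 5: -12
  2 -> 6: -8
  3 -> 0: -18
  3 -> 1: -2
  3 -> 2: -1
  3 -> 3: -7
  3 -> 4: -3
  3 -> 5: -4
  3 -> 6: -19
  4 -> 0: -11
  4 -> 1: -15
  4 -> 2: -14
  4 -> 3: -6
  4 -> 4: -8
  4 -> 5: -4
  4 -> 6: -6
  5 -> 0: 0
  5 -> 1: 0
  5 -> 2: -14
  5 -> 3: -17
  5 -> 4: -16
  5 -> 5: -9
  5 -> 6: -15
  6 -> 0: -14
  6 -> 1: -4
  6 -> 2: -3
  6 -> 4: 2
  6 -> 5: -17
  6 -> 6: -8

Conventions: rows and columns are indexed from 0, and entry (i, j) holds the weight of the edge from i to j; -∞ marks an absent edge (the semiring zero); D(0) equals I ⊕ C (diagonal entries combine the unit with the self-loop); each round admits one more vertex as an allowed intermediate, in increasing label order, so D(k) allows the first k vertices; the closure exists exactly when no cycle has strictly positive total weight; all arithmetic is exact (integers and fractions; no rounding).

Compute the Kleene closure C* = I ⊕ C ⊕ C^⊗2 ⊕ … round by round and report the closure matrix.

D(0):
  [0, -∞, -7, -13, -16, -19, -3]
  [-1, 0, 0, -∞, -14, -15, -1]
  [1, -1, 0, 1, 0, -12, -8]
  [-18, -2, -1, 0, -3, -4, -19]
  [-11, -15, -14, -6, 0, -4, -6]
  [0, 0, -14, -17, -16, 0, -15]
  [-14, -4, -3, -∞, 2, -17, 0]
D(1):
  [0, -∞, -7, -13, -16, -19, -3]
  [-1, 0, 0, -14, -14, -15, -1]
  [1, -1, 0, 1, 0, -12, -2]
  [-18, -2, -1, 0, -3, -4, -19]
  [-11, -15, -14, -6, 0, -4, -6]
  [0, 0, -7, -13, -16, 0, -3]
  [-14, -4, -3, -27, 2, -17, 0]
D(2):
  [0, -∞, -7, -13, -16, -19, -3]
  [-1, 0, 0, -14, -14, -15, -1]
  [1, -1, 0, 1, 0, -12, -2]
  [-3, -2, -1, 0, -3, -4, -3]
  [-11, -15, -14, -6, 0, -4, -6]
  [0, 0, 0, -13, -14, 0, -1]
  [-5, -4, -3, -18, 2, -17, 0]
D(3):
  [0, -8, -7, -6, -7, -19, -3]
  [1, 0, 0, 1, 0, -12, -1]
  [1, -1, 0, 1, 0, -12, -2]
  [0, -2, -1, 0, -1, -4, -3]
  [-11, -15, -14, -6, 0, -4, -6]
  [1, 0, 0, 1, 0, 0, -1]
  [-2, -4, -3, -2, 2, -15, 0]
D(4):
  [0, -8, -7, -6, -7, -10, -3]
  [1, 0, 0, 1, 0, -3, -1]
  [1, -1, 0, 1, 0, -3, -2]
  [0, -2, -1, 0, -1, -4, -3]
  [-6, -8, -7, -6, 0, -4, -6]
  [1, 0, 0, 1, 0, 0, -1]
  [-2, -4, -3, -2, 2, -6, 0]
D(5):
  [0, -8, -7, -6, -7, -10, -3]
  [1, 0, 0, 1, 0, -3, -1]
  [1, -1, 0, 1, 0, -3, -2]
  [0, -2, -1, 0, -1, -4, -3]
  [-6, -8, -7, -6, 0, -4, -6]
  [1, 0, 0, 1, 0, 0, -1]
  [-2, -4, -3, -2, 2, -2, 0]
D(6):
  [0, -8, -7, -6, -7, -10, -3]
  [1, 0, 0, 1, 0, -3, -1]
  [1, -1, 0, 1, 0, -3, -2]
  [0, -2, -1, 0, -1, -4, -3]
  [-3, -4, -4, -3, 0, -4, -5]
  [1, 0, 0, 1, 0, 0, -1]
  [-1, -2, -2, -1, 2, -2, 0]
D(7):
  [0, -5, -5, -4, -1, -5, -3]
  [1, 0, 0, 1, 1, -3, -1]
  [1, -1, 0, 1, 0, -3, -2]
  [0, -2, -1, 0, -1, -4, -3]
  [-3, -4, -4, -3, 0, -4, -5]
  [1, 0, 0, 1, 1, 0, -1]
  [-1, -2, -2, -1, 2, -2, 0]
Answer: C* = [[0, -5, -5, -4, -1, -5, -3], [1, 0, 0, 1, 1, -3, -1], [1, -1, 0, 1, 0, -3, -2], [0, -2, -1, 0, -1, -4, -3], [-3, -4, -4, -3, 0, -4, -5], [1, 0, 0, 1, 1, 0, -1], [-1, -2, -2, -1, 2, -2, 0]]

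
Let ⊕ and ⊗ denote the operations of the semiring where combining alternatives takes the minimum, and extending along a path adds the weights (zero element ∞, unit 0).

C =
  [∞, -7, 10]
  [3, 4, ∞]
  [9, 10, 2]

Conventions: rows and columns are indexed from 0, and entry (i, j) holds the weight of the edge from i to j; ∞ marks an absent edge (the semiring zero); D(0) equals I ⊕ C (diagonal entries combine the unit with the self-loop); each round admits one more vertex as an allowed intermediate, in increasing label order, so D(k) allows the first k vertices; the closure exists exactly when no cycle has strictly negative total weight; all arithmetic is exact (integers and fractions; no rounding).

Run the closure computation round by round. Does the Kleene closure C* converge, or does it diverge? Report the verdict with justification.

D(0):
  [0, -7, 10]
  [3, 0, ∞]
  [9, 10, 0]
Detection: at round 1, diagonal entry (1, 1) turns strictly negative.
Key observation: the cycle 1->0->1 has total weight 3 + (-7), which is strictly negative.
Answer: DIVERGES — negative cycle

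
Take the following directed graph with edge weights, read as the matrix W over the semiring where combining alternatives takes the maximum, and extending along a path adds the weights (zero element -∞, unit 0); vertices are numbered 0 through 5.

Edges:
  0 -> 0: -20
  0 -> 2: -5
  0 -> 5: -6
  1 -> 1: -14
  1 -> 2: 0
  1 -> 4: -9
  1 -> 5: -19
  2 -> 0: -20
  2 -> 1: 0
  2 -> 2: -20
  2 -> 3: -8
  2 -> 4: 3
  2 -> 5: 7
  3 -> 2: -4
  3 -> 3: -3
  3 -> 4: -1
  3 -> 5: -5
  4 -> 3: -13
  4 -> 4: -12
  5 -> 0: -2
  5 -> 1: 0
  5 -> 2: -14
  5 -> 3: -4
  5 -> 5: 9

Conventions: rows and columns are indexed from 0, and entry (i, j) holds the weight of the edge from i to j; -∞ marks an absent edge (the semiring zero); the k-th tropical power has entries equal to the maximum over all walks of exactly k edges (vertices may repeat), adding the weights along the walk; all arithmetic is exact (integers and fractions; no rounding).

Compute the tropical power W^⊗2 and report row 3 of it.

W^⊗2:
  [-8, -5, -20, -10, -2, 3]
  [-20, 0, -14, -8, 3, 7]
  [5, 7, 0, 3, -9, 16]
  [-7, -4, -7, -6, -1, 4]
  [-∞, -∞, -17, -16, -14, -18]
  [7, 9, 0, 5, -5, 18]
Answer: row 3 of W^⊗2 = [-7, -4, -7, -6, -1, 4]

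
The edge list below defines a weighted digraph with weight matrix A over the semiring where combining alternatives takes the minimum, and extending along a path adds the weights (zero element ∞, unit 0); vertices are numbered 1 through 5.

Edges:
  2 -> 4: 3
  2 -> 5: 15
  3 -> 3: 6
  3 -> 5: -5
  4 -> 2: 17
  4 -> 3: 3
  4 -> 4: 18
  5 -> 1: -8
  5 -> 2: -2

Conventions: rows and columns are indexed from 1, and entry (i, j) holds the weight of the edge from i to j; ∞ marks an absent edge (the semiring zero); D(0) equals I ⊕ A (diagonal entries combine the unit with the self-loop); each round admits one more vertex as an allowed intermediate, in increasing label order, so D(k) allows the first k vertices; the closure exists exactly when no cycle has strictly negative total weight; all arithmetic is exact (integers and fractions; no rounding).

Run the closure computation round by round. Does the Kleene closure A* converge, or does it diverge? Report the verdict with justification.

D(0):
  [0, ∞, ∞, ∞, ∞]
  [∞, 0, ∞, 3, 15]
  [∞, ∞, 0, ∞, -5]
  [∞, 17, 3, 0, ∞]
  [-8, -2, ∞, ∞, 0]
D(1):
  [0, ∞, ∞, ∞, ∞]
  [∞, 0, ∞, 3, 15]
  [∞, ∞, 0, ∞, -5]
  [∞, 17, 3, 0, ∞]
  [-8, -2, ∞, ∞, 0]
D(2):
  [0, ∞, ∞, ∞, ∞]
  [∞, 0, ∞, 3, 15]
  [∞, ∞, 0, ∞, -5]
  [∞, 17, 3, 0, 32]
  [-8, -2, ∞, 1, 0]
D(3):
  [0, ∞, ∞, ∞, ∞]
  [∞, 0, ∞, 3, 15]
  [∞, ∞, 0, ∞, -5]
  [∞, 17, 3, 0, -2]
  [-8, -2, ∞, 1, 0]
Detection: at round 4, diagonal entry (5, 5) turns strictly negative.
Key observation: the cycle 5->2->4->3->5 has total weight (-2) + 3 + 3 + (-5), which is strictly negative.
Answer: DIVERGES — negative cycle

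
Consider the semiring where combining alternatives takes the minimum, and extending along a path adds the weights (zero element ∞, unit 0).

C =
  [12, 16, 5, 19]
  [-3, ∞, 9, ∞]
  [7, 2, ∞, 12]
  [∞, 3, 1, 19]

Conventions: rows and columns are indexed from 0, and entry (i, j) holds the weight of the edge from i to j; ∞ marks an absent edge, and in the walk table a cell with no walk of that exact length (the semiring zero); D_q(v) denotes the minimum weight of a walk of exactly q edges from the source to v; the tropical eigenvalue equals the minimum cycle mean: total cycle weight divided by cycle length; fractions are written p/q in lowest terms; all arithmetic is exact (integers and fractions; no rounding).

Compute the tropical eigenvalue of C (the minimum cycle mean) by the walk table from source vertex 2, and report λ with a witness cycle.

q=0: [∞, ∞, 0, ∞]
q=1: [7, 2, ∞, 12]
q=2: [-1, 15, 11, 26]
q=3: [11, 13, 4, 18]
q=4: [10, 6, 16, 16]
Optimal cycle mean attained by: cycle 0->2->1->0, total 5 + 2 + (-3), length 3.
Answer: λ = 4/3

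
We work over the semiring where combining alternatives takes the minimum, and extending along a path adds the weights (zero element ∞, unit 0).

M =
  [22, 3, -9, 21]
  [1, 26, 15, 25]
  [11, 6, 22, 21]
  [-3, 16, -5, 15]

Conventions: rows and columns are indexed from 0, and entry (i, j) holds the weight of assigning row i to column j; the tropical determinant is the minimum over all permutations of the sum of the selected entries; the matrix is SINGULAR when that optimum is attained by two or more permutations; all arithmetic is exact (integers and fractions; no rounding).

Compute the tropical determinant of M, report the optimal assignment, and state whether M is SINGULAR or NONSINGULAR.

σ = (0, 1, 2, 3): 22 + 26 + 22 + 15 = 85
σ = (0, 1, 3, 2): 22 + 26 + 21 + (-5) = 64
σ = (0, 2, 1, 3): 22 + 15 + 6 + 15 = 58
σ = (0, 2, 3, 1): 22 + 15 + 21 + 16 = 74
σ = (0, 3, 1, 2): 22 + 25 + 6 + (-5) = 48
σ = (0, 3, 2, 1): 22 + 25 + 22 + 16 = 85
σ = (1, 0, 2, 3): 3 + 1 + 22 + 15 = 41
σ = (1, 0, 3, 2): 3 + 1 + 21 + (-5) = 20
σ = (1, 2, 0, 3): 3 + 15 + 11 + 15 = 44
σ = (1, 2, 3, 0): 3 + 15 + 21 + (-3) = 36
σ = (1, 3, 0, 2): 3 + 25 + 11 + (-5) = 34
σ = (1, 3, 2, 0): 3 + 25 + 22 + (-3) = 47
σ = (2, 0, 1, 3): (-9) + 1 + 6 + 15 = 13
σ = (2, 0, 3, 1): (-9) + 1 + 21 + 16 = 29
σ = (2, 1, 0, 3): (-9) + 26 + 11 + 15 = 43
σ = (2, 1, 3, 0): (-9) + 26 + 21 + (-3) = 35
σ = (2, 3, 0, 1): (-9) + 25 + 11 + 16 = 43
σ = (2, 3, 1, 0): (-9) + 25 + 6 + (-3) = 19
σ = (3, 0, 1, 2): 21 + 1 + 6 + (-5) = 23
σ = (3, 0, 2, 1): 21 + 1 + 22 + 16 = 60
σ = (3, 1, 0, 2): 21 + 26 + 11 + (-5) = 53
σ = (3, 1, 2, 0): 21 + 26 + 22 + (-3) = 66
σ = (3, 2, 0, 1): 21 + 15 + 11 + 16 = 63
σ = (3, 2, 1, 0): 21 + 15 + 6 + (-3) = 39
Optimal value attained by: σ = (2, 0, 1, 3).
Answer: det⊕(M) = 13; verdict: NONSINGULAR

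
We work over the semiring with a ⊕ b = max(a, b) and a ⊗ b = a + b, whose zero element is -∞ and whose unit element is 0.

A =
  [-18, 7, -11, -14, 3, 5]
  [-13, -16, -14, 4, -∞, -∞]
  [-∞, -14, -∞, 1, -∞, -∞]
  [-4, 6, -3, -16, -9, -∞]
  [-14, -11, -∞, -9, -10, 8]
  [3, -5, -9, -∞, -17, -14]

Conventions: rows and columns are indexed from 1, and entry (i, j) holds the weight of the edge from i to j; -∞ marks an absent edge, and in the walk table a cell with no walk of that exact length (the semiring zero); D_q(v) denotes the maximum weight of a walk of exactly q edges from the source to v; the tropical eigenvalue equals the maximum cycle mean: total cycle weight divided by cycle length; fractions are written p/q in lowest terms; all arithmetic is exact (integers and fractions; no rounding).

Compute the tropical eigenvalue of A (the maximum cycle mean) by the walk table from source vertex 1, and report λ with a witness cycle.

q=0: [0, -∞, -∞, -∞, -∞, -∞]
q=1: [-18, 7, -11, -14, 3, 5]
q=2: [8, 0, -4, 11, -7, 11]
q=3: [14, 17, 8, 4, 11, 13]
q=4: [16, 21, 4, 21, 17, 19]
q=5: [22, 27, 18, 25, 19, 25]
q=6: [28, 31, 22, 31, 25, 27]
Optimal cycle mean attained by: cycle 2->4->2, total 4 + 6, length 2.
Answer: λ = 5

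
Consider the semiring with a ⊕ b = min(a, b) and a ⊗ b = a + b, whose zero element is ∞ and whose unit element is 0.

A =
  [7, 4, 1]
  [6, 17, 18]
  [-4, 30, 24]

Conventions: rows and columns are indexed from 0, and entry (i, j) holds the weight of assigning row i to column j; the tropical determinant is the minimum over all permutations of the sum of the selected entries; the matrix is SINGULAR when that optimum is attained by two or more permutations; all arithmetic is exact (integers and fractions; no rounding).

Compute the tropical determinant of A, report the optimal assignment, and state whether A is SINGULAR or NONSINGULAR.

σ = (0, 1, 2): 7 + 17 + 24 = 48
σ = (0, 2, 1): 7 + 18 + 30 = 55
σ = (1, 0, 2): 4 + 6 + 24 = 34
σ = (1, 2, 0): 4 + 18 + (-4) = 18
σ = (2, 0, 1): 1 + 6 + 30 = 37
σ = (2, 1, 0): 1 + 17 + (-4) = 14
Optimal value attained by: σ = (2, 1, 0).
Answer: det⊕(A) = 14; verdict: NONSINGULAR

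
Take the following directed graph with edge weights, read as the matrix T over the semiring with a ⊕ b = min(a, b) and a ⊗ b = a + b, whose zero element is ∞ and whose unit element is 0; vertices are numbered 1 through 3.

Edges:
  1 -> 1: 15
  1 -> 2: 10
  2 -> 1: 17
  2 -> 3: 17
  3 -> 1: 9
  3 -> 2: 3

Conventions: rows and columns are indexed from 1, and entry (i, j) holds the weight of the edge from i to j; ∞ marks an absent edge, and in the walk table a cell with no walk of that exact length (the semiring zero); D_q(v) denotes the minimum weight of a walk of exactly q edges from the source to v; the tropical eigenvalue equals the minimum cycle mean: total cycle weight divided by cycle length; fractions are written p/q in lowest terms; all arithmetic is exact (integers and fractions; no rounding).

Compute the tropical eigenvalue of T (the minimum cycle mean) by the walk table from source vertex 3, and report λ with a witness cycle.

q=0: [∞, ∞, 0]
q=1: [9, 3, ∞]
q=2: [20, 19, 20]
q=3: [29, 23, 36]
Optimal cycle mean attained by: cycle 2->3->2, total 17 + 3, length 2.
Answer: λ = 10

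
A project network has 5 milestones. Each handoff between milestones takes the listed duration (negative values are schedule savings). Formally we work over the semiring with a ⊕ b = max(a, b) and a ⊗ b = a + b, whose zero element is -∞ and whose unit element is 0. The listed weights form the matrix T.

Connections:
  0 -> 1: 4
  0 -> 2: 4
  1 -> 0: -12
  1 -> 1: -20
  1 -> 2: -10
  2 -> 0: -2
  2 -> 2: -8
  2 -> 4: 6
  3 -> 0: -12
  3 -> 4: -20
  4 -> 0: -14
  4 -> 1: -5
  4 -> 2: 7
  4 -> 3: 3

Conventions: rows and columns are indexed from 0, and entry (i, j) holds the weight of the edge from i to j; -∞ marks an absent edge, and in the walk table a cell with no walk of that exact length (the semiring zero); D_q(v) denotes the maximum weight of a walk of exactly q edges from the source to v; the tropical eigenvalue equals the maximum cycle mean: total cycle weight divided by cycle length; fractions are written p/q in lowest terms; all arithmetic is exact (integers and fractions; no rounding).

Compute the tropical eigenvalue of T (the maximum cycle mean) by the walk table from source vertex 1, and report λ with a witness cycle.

q=0: [-∞, 0, -∞, -∞, -∞]
q=1: [-12, -20, -10, -∞, -∞]
q=2: [-12, -8, -8, -∞, -4]
q=3: [-10, -8, 3, -1, -2]
q=4: [1, -6, 5, 1, 9]
q=5: [3, 5, 16, 12, 11]
Optimal cycle mean attained by: cycle 2->4->2, total 6 + 7, length 2.
Answer: λ = 13/2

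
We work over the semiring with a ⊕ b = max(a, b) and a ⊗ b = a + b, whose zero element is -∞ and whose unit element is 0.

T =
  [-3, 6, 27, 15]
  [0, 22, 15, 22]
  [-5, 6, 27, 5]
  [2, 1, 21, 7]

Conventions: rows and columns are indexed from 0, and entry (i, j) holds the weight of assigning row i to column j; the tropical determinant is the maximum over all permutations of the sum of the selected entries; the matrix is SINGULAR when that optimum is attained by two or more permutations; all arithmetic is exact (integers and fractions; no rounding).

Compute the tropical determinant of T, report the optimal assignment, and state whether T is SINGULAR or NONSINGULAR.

σ = (0, 1, 2, 3): (-3) + 22 + 27 + 7 = 53
σ = (0, 1, 3, 2): (-3) + 22 + 5 + 21 = 45
σ = (0, 2, 1, 3): (-3) + 15 + 6 + 7 = 25
σ = (0, 2, 3, 1): (-3) + 15 + 5 + 1 = 18
σ = (0, 3, 1, 2): (-3) + 22 + 6 + 21 = 46
σ = (0, 3, 2, 1): (-3) + 22 + 27 + 1 = 47
σ = (1, 0, 2, 3): 6 + 0 + 27 + 7 = 40
σ = (1, 0, 3, 2): 6 + 0 + 5 + 21 = 32
σ = (1, 2, 0, 3): 6 + 15 + (-5) + 7 = 23
σ = (1, 2, 3, 0): 6 + 15 + 5 + 2 = 28
σ = (1, 3, 0, 2): 6 + 22 + (-5) + 21 = 44
σ = (1, 3, 2, 0): 6 + 22 + 27 + 2 = 57
σ = (2, 0, 1, 3): 27 + 0 + 6 + 7 = 40
σ = (2, 0, 3, 1): 27 + 0 + 5 + 1 = 33
σ = (2, 1, 0, 3): 27 + 22 + (-5) + 7 = 51
σ = (2, 1, 3, 0): 27 + 22 + 5 + 2 = 56
σ = (2, 3, 0, 1): 27 + 22 + (-5) + 1 = 45
σ = (2, 3, 1, 0): 27 + 22 + 6 + 2 = 57
σ = (3, 0, 1, 2): 15 + 0 + 6 + 21 = 42
σ = (3, 0, 2, 1): 15 + 0 + 27 + 1 = 43
σ = (3, 1, 0, 2): 15 + 22 + (-5) + 21 = 53
σ = (3, 1, 2, 0): 15 + 22 + 27 + 2 = 66
σ = (3, 2, 0, 1): 15 + 15 + (-5) + 1 = 26
σ = (3, 2, 1, 0): 15 + 15 + 6 + 2 = 38
Optimal value attained by: σ = (3, 1, 2, 0).
Answer: det⊕(T) = 66; verdict: NONSINGULAR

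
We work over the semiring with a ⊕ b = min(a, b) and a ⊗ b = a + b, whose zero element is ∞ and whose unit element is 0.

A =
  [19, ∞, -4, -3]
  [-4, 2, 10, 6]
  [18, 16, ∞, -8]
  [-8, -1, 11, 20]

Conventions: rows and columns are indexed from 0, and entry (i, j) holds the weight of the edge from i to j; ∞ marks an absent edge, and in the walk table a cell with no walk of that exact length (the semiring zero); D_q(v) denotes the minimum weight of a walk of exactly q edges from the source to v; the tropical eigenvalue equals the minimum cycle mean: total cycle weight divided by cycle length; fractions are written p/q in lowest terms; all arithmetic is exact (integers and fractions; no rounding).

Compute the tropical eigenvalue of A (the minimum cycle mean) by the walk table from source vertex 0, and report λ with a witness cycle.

q=0: [0, ∞, ∞, ∞]
q=1: [19, ∞, -4, -3]
q=2: [-11, -4, 8, -12]
q=3: [-20, -13, -15, -14]
q=4: [-22, -15, -24, -23]
Optimal cycle mean attained by: cycle 0->2->3->0, total (-4) + (-8) + (-8), length 3.
Answer: λ = -20/3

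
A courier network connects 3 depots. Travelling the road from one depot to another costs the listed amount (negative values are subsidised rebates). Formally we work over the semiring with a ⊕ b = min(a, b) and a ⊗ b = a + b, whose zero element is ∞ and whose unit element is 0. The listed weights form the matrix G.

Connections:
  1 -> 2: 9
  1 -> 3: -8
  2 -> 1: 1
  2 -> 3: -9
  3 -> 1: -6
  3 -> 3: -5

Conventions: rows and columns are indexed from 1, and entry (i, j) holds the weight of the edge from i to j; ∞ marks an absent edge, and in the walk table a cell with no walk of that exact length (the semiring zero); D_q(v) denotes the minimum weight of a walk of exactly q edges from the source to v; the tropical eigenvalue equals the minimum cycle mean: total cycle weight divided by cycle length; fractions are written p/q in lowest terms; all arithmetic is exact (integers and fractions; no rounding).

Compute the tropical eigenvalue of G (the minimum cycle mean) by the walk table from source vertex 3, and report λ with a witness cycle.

q=0: [∞, ∞, 0]
q=1: [-6, ∞, -5]
q=2: [-11, 3, -14]
q=3: [-20, -2, -19]
Optimal cycle mean attained by: cycle 1->3->1, total (-8) + (-6), length 2.
Answer: λ = -7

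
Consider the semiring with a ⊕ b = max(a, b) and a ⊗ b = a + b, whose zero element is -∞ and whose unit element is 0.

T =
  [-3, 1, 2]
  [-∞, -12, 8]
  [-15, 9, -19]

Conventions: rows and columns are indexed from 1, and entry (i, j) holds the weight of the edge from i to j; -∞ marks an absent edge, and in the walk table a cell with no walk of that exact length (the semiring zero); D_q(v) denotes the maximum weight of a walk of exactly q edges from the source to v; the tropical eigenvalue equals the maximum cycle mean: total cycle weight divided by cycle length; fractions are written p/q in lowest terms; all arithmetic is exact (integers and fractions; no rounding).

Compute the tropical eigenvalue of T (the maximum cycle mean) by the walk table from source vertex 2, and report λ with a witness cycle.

q=0: [-∞, 0, -∞]
q=1: [-∞, -12, 8]
q=2: [-7, 17, -4]
q=3: [-10, 5, 25]
Optimal cycle mean attained by: cycle 2->3->2, total 8 + 9, length 2.
Answer: λ = 17/2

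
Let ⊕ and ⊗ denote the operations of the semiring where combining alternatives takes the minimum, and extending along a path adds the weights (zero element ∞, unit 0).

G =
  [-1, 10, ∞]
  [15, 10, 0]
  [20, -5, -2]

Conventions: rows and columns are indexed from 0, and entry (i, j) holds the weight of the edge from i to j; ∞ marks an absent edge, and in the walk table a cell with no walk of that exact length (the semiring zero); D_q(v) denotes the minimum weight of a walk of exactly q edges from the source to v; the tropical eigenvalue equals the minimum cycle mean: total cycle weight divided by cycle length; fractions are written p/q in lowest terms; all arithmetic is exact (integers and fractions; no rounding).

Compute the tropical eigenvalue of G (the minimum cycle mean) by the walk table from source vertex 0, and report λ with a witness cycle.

q=0: [0, ∞, ∞]
q=1: [-1, 10, ∞]
q=2: [-2, 9, 10]
q=3: [-3, 5, 8]
Optimal cycle mean attained by: cycle 1->2->1, total 0 + (-5), length 2.
Answer: λ = -5/2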